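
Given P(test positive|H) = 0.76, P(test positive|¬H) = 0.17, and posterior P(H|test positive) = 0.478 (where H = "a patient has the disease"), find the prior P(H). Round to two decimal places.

P(H) = 0.17

In odds form, posterior odds = prior odds × likelihood ratio, so prior odds = posterior odds ÷ LR.
Posterior odds = 0.478/(1−0.478) = 0.9157. LR = 0.76/0.17 = 4.4706.
Prior odds = 0.9157/4.4706 = 0.2048, so P(H) = 0.2048/(1+0.2048) ≈ 0.17.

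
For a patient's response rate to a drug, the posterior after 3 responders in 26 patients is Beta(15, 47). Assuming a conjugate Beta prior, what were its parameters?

Beta is conjugate to the binomial likelihood: posterior = Beta(a+s, b+f).
So a = 15 − 3 = 12 and b = 47 − 23 = 24.

Beta(12, 24)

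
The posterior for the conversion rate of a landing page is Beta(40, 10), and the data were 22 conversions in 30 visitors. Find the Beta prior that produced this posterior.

Beta(18, 2)

A Beta(α, β) prior with s successes and f failures in binomial data gives a Beta(α+s, β+f) posterior.
So α = 40 − 22 = 18 and β = 10 − 8 = 2.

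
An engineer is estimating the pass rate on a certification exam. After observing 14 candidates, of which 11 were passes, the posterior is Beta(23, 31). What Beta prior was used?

Beta(12, 28)

Beta is conjugate to the binomial likelihood: posterior = Beta(a+s, b+f).
So a = 23 − 11 = 12 and b = 31 − 3 = 28.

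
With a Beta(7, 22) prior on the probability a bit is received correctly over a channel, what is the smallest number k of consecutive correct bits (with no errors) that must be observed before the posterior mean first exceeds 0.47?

After k correct bits and 0 errors the posterior is Beta(7+k, 22), with mean (7+k)/(7+22+k).
Set (7+k)/(29+k) > 0.47 and solve: k > (0.47·29 − 7)/(1 − 0.47) = 12.509.
The smallest integer exceeding 12.509 is 13, and checking k=13: (20)/(42) = 0.4762 > 0.47.

k = 13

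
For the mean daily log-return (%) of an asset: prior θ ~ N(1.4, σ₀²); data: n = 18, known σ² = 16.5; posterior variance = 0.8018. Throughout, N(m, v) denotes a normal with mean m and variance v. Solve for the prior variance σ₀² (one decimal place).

For the Normal–Normal model with known σ², precisions add: τ_n = τ₀ + n/σ².
So 1/σ₀² = 1/0.8018 − 18/16.5 = 1.247194 − 1.090909 = 0.156285.
Hence σ₀² = 1/0.156285 ≈ 6.4.

σ₀² = 6.4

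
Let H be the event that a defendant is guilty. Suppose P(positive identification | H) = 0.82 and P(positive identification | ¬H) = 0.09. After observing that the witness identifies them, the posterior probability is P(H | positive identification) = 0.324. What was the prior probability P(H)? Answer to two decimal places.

P(H) = 0.05

Bayes' rule in odds form gives O(H|E) = O(H)·[P(E|H)/P(E|¬H)], hence O(H) = O(H|E)/LR.
Posterior odds = 0.324/(1−0.324) = 0.4793. LR = 0.82/0.09 = 9.1111.
Prior odds = 0.4793/9.1111 = 0.0526, so P(H) = 0.0526/(1+0.0526) ≈ 0.05.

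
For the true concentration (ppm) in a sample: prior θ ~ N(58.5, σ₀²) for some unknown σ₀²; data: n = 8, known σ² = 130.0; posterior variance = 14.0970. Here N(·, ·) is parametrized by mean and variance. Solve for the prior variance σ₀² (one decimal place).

σ₀² = 106.4

For the Normal–Normal model with known σ², precisions add: τ_n = τ₀ + n/σ².
So 1/σ₀² = 1/14.0970 − 8/130.0 = 0.070937 − 0.061538 = 0.009399.
Hence σ₀² = 1/0.009399 ≈ 106.4.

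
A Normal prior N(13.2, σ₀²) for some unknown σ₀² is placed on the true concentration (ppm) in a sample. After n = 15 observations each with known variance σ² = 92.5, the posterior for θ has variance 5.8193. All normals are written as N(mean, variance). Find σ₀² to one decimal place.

σ₀² = 103.3

Posterior precision equals prior precision plus data precision: 1/σ_n² = 1/σ₀² + n/σ².
So 1/σ₀² = 1/5.8193 − 15/92.5 = 0.171842 − 0.162162 = 0.009680.
Hence σ₀² = 1/0.009680 ≈ 103.3.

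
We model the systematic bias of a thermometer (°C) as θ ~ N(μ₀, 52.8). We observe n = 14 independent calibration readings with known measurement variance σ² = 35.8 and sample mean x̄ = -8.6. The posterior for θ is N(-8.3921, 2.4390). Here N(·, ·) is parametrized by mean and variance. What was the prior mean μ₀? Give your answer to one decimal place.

μ₀ = -4.1

With known observation variance, the Normal–Normal posterior has precision τ_n = τ₀ + n/σ² and mean μ_n = (τ₀μ₀ + (n/σ²)x̄)/τ_n.
Here τ₀ = 1/52.8 = 0.018939 and τ_data = 14/35.8 = 0.391061, so τ_n = 0.410000.
Rearranging for μ₀: μ₀ = (μ_n·τ_n − τ_data·x̄)/τ₀ = (-8.3921·0.410000 − 0.391061·-8.6) / 0.018939 = -0.077636/0.018939 ≈ -4.1.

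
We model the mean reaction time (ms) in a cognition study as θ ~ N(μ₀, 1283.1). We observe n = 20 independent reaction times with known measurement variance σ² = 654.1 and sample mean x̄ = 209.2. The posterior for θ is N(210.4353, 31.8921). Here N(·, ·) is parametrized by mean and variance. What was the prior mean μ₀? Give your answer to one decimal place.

The posterior mean is a precision-weighted average: μ_n = (τ₀μ₀ + τ_data·x̄)/(τ₀+τ_data), with τ₀=1/σ₀² and τ_data=n/σ².
Here τ₀ = 1/1283.1 = 0.000779 and τ_data = 20/654.1 = 0.030576, so τ_n = 0.031355.
Rearranging for μ₀: μ₀ = (μ_n·τ_n − τ_data·x̄)/τ₀ = (210.4353·0.031355 − 0.030576·209.2) / 0.000779 = 0.201700/0.000779 ≈ 258.9.

μ₀ = 258.9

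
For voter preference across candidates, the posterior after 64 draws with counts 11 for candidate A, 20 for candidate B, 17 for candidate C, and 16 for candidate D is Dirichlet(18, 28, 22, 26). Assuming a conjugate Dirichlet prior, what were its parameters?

Dirichlet(7, 8, 5, 10)

For a Dirichlet(α) prior with multinomial counts c, the posterior is Dirichlet(α + c) componentwise.
Subtract each count from the matching posterior parameter: 18−11=7, 28−20=8, 22−17=5, 26−16=10.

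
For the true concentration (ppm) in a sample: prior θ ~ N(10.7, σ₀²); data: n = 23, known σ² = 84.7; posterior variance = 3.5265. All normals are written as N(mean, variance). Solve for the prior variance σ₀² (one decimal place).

Posterior precision equals prior precision plus data precision: 1/σ_n² = 1/σ₀² + n/σ².
So 1/σ₀² = 1/3.5265 − 23/84.7 = 0.283567 − 0.271547 = 0.012020.
Hence σ₀² = 1/0.012020 ≈ 83.2.

σ₀² = 83.2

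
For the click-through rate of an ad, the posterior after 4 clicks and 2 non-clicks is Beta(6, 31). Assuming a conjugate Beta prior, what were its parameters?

Beta is conjugate to the binomial likelihood: posterior = Beta(a+s, b+f).
So a = 6 − 4 = 2 and b = 31 − 2 = 29.

Beta(2, 29)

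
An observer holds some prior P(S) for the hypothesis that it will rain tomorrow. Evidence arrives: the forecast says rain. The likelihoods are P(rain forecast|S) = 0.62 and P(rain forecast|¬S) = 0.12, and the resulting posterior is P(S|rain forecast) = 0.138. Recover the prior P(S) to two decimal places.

In odds form, posterior odds = prior odds × likelihood ratio, so prior odds = posterior odds ÷ LR.
Posterior odds = 0.138/(1−0.138) = 0.1601. LR = 0.62/0.12 = 5.1667.
Prior odds = 0.1601/5.1667 = 0.0310, so P(S) = 0.0310/(1+0.0310) ≈ 0.03.

P(S) = 0.03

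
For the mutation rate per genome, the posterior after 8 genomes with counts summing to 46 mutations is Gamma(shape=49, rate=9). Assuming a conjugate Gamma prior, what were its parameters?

Gamma(shape=3, rate=1)

Gamma–Poisson conjugacy: posterior shape = α + Σxᵢ, posterior rate = β + n.
So α = 49 − 46 = 3 and β = 9 − 8 = 1.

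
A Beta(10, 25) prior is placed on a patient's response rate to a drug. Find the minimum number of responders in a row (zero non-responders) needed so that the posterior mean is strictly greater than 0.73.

After k responders and 0 non-responders the posterior is Beta(10+k, 25), with mean (10+k)/(10+25+k).
Set (10+k)/(35+k) > 0.73 and solve: k > (0.73·35 − 10)/(1 − 0.73) = 57.593.
The smallest integer exceeding 57.593 is 58.

k = 58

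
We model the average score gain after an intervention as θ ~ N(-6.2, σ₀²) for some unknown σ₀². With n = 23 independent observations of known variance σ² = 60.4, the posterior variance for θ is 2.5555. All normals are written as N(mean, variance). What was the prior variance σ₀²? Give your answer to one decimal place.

σ₀² = 95.1

For the Normal–Normal model with known σ², precisions add: τ_n = τ₀ + n/σ².
So 1/σ₀² = 1/2.5555 − 23/60.4 = 0.391313 − 0.380795 = 0.010518.
Hence σ₀² = 1/0.010518 ≈ 95.1.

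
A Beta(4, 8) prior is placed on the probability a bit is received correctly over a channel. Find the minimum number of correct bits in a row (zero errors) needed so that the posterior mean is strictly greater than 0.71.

k = 16

After k correct bits and 0 errors the posterior is Beta(4+k, 8), with mean (4+k)/(4+8+k).
Set (4+k)/(12+k) > 0.71 and solve: k > (0.71·12 − 4)/(1 − 0.71) = 15.586.
The smallest integer exceeding 15.586 is 16.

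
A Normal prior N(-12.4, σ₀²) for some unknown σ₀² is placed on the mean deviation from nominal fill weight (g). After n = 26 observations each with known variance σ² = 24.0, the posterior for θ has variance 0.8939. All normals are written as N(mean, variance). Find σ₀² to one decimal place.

Posterior precision equals prior precision plus data precision: 1/σ_n² = 1/σ₀² + n/σ².
So 1/σ₀² = 1/0.8939 − 26/24.0 = 1.118693 − 1.083333 = 0.035360.
Hence σ₀² = 1/0.035360 ≈ 28.3.

σ₀² = 28.3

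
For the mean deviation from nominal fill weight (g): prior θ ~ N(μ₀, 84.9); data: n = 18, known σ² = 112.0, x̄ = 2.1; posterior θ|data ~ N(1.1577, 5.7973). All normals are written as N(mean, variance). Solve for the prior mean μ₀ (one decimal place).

The posterior mean is a precision-weighted average: μ_n = (τ₀μ₀ + τ_data·x̄)/(τ₀+τ_data), with τ₀=1/σ₀² and τ_data=n/σ².
Here τ₀ = 1/84.9 = 0.011779 and τ_data = 18/112.0 = 0.160714, so τ_n = 0.172493.
Rearranging for μ₀: μ₀ = (μ_n·τ_n − τ_data·x̄)/τ₀ = (1.1577·0.172493 − 0.160714·2.1) / 0.011779 = -0.137804/0.011779 ≈ -11.7.

μ₀ = -11.7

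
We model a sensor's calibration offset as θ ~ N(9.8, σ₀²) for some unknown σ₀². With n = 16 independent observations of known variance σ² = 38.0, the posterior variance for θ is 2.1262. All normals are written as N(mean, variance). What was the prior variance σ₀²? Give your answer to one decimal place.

σ₀² = 20.3

For the Normal–Normal model with known σ², precisions add: τ_n = τ₀ + n/σ².
So 1/σ₀² = 1/2.1262 − 16/38.0 = 0.470323 − 0.421053 = 0.049270.
Hence σ₀² = 1/0.049270 ≈ 20.3.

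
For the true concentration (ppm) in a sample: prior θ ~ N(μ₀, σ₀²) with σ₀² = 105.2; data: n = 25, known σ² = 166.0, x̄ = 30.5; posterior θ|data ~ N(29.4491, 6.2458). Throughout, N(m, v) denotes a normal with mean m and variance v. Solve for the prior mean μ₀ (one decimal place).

With known observation variance, the Normal–Normal posterior has precision τ_n = τ₀ + n/σ² and mean μ_n = (τ₀μ₀ + (n/σ²)x̄)/τ_n.
Here τ₀ = 1/105.2 = 0.009506 and τ_data = 25/166.0 = 0.150602, so τ_n = 0.160108.
Rearranging for μ₀: μ₀ = (μ_n·τ_n − τ_data·x̄)/τ₀ = (29.4491·0.160108 − 0.150602·30.5) / 0.009506 = 0.121676/0.009506 ≈ 12.8.

μ₀ = 12.8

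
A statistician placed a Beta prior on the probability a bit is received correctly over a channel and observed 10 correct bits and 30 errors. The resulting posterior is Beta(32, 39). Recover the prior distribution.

Beta(22, 9)

Under Beta–binomial conjugacy the posterior parameters are (α+s, β+f).
So α = 32 − 10 = 22 and β = 39 − 30 = 9.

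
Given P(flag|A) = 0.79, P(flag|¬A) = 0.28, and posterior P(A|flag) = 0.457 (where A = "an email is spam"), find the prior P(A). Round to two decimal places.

Bayes' rule in odds form gives O(A|E) = O(A)·[P(E|A)/P(E|¬A)], hence O(A) = O(A|E)/LR.
Posterior odds = 0.457/(1−0.457) = 0.8416. LR = 0.79/0.28 = 2.8214.
Prior odds = 0.8416/2.8214 = 0.2983, so P(A) = 0.2983/(1+0.2983) ≈ 0.23.

P(A) = 0.23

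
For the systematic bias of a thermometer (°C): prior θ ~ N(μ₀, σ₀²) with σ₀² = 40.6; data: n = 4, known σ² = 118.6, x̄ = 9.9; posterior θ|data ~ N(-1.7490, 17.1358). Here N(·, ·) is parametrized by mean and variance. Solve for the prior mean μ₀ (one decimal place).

μ₀ = -17.7

With known observation variance, the Normal–Normal posterior has precision τ_n = τ₀ + n/σ² and mean μ_n = (τ₀μ₀ + (n/σ²)x̄)/τ_n.
Here τ₀ = 1/40.6 = 0.024631 and τ_data = 4/118.6 = 0.033727, so τ_n = 0.058358.
Rearranging for μ₀: μ₀ = (μ_n·τ_n − τ_data·x̄)/τ₀ = (-1.7490·0.058358 − 0.033727·9.9) / 0.024631 = -0.435965/0.024631 ≈ -17.7.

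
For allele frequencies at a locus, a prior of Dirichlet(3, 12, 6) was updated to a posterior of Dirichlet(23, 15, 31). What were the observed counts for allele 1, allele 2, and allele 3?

counts (20, 3, 25)

For a Dirichlet(α) prior with multinomial counts c, the posterior is Dirichlet(α + c) componentwise.
Counts are posterior − prior componentwise: 23−3=20, 15−12=3, 31−6=25.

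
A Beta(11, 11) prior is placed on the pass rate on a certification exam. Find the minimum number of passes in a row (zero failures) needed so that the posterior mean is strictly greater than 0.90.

k = 89

After k passes and 0 failures the posterior is Beta(11+k, 11), with mean (11+k)/(11+11+k).
Set (11+k)/(22+k) > 0.90 and solve: k > (0.90·22 − 11)/(1 − 0.90) = 88.000.
The smallest integer exceeding 88.000 is 89.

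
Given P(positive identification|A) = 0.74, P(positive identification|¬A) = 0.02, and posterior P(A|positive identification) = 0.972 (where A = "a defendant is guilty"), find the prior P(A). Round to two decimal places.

In odds form, posterior odds = prior odds × likelihood ratio, so prior odds = posterior odds ÷ LR.
Posterior odds = 0.972/(1−0.972) = 34.7143. LR = 0.74/0.02 = 37.0000.
Prior odds = 34.7143/37.0000 = 0.9382, so P(A) = 0.9382/(1+0.9382) ≈ 0.48.

P(A) = 0.48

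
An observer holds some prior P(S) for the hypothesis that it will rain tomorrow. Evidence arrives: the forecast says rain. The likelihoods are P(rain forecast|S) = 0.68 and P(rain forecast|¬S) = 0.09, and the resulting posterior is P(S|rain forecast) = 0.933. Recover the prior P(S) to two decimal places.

P(S) = 0.65

Bayes' rule in odds form gives O(S|E) = O(S)·[P(E|S)/P(E|¬S)], hence O(S) = O(S|E)/LR.
Posterior odds = 0.933/(1−0.933) = 13.9254. LR = 0.68/0.09 = 7.5556.
Prior odds = 13.9254/7.5556 = 1.8431, so P(S) = 1.8431/(1+1.8431) ≈ 0.65.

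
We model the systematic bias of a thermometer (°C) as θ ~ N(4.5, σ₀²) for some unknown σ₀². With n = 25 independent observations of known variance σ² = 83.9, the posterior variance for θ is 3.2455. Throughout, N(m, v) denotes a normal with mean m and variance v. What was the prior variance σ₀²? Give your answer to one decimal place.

Posterior precision equals prior precision plus data precision: 1/σ_n² = 1/σ₀² + n/σ².
So 1/σ₀² = 1/3.2455 − 25/83.9 = 0.308119 − 0.297974 = 0.010145.
Hence σ₀² = 1/0.010145 ≈ 98.6.

σ₀² = 98.6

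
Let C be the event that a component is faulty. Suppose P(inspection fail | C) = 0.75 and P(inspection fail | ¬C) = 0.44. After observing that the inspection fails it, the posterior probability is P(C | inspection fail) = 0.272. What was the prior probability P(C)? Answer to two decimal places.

Bayes' rule in odds form gives O(C|E) = O(C)·[P(E|C)/P(E|¬C)], hence O(C) = O(C|E)/LR.
Posterior odds = 0.272/(1−0.272) = 0.3736. LR = 0.75/0.44 = 1.7045.
Prior odds = 0.3736/1.7045 = 0.2192, so P(C) = 0.2192/(1+0.2192) ≈ 0.18.

P(C) = 0.18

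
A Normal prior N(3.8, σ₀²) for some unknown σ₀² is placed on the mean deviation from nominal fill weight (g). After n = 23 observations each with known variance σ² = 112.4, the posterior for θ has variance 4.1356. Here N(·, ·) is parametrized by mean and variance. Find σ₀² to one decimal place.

σ₀² = 26.9

For the Normal–Normal model with known σ², precisions add: τ_n = τ₀ + n/σ².
So 1/σ₀² = 1/4.1356 − 23/112.4 = 0.241803 − 0.204626 = 0.037177.
Hence σ₀² = 1/0.037177 ≈ 26.9.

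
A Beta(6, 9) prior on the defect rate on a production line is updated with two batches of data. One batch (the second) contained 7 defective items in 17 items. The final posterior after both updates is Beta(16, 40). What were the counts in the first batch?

3 defective items and 21 good items

Sequential conjugate updates are equivalent to a single update on the pooled data, so total successes = posterior α − prior α and total failures = posterior β − prior β.
Total across both batches: 16−6=10 defective items, 40−9=31 good items.
Subtract the second batch: 10−7=3 defective items and 31−10=21 good items.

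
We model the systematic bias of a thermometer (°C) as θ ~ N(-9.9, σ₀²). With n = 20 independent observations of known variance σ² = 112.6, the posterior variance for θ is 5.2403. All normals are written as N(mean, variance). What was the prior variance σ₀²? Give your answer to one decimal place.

Posterior precision equals prior precision plus data precision: 1/σ_n² = 1/σ₀² + n/σ².
So 1/σ₀² = 1/5.2403 − 20/112.6 = 0.190829 − 0.177620 = 0.013209.
Hence σ₀² = 1/0.013209 ≈ 75.7.

σ₀² = 75.7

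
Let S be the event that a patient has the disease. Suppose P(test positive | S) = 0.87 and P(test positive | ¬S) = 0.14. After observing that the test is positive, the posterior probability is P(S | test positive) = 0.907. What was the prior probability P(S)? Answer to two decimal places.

P(S) = 0.61

Bayes' rule in odds form gives O(S|E) = O(S)·[P(E|S)/P(E|¬S)], hence O(S) = O(S|E)/LR.
Posterior odds = 0.907/(1−0.907) = 9.7527. LR = 0.87/0.14 = 6.2143.
Prior odds = 9.7527/6.2143 = 1.5694, so P(S) = 1.5694/(1+1.5694) ≈ 0.61.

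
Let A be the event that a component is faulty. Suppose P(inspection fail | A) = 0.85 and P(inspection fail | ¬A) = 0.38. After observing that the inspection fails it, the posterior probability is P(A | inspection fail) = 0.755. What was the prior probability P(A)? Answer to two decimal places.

In odds form, posterior odds = prior odds × likelihood ratio, so prior odds = posterior odds ÷ LR.
Posterior odds = 0.755/(1−0.755) = 3.0816. LR = 0.85/0.38 = 2.2368.
Prior odds = 3.0816/2.2368 = 1.3777, so P(A) = 1.3777/(1+1.3777) ≈ 0.58.

P(A) = 0.58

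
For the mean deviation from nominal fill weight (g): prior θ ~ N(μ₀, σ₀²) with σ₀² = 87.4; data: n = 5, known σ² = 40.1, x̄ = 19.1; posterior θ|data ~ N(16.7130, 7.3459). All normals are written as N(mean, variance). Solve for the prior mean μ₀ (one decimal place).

μ₀ = -9.3

With known observation variance, the Normal–Normal posterior has precision τ_n = τ₀ + n/σ² and mean μ_n = (τ₀μ₀ + (n/σ²)x̄)/τ_n.
Here τ₀ = 1/87.4 = 0.011442 and τ_data = 5/40.1 = 0.124688, so τ_n = 0.136130.
Rearranging for μ₀: μ₀ = (μ_n·τ_n − τ_data·x̄)/τ₀ = (16.7130·0.136130 − 0.124688·19.1) / 0.011442 = -0.106400/0.011442 ≈ -9.3.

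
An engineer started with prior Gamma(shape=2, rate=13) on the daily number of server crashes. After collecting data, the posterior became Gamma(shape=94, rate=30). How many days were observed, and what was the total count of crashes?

A Gamma(α, β) prior (rate parametrization) on a Poisson rate with n observations summing to S gives posterior Gamma(α+S, β+n).
Matching: Σxᵢ = 94 − 2 = 92 and n = 30 − 13 = 17.

n = 17 days with total 92 crashes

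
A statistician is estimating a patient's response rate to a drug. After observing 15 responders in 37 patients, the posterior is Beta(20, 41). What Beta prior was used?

Beta(5, 19)

Under Beta–binomial conjugacy the posterior parameters are (a+s, b+f).
So a = 20 − 15 = 5 and b = 41 − 22 = 19.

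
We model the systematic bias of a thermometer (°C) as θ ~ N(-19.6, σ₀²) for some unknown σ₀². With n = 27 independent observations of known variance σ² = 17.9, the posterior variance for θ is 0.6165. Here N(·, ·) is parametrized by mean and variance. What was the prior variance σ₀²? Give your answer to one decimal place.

σ₀² = 8.8

Posterior precision equals prior precision plus data precision: 1/σ_n² = 1/σ₀² + n/σ².
So 1/σ₀² = 1/0.6165 − 27/17.9 = 1.622060 − 1.508380 = 0.113680.
Hence σ₀² = 1/0.113680 ≈ 8.8.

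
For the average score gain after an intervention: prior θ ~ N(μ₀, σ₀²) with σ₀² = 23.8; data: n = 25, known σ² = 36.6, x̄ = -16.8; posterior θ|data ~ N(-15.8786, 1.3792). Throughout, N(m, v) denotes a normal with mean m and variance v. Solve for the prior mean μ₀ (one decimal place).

μ₀ = -0.9

With known observation variance, the Normal–Normal posterior has precision τ_n = τ₀ + n/σ² and mean μ_n = (τ₀μ₀ + (n/σ²)x̄)/τ_n.
Here τ₀ = 1/23.8 = 0.042017 and τ_data = 25/36.6 = 0.683060, so τ_n = 0.725077.
Rearranging for μ₀: μ₀ = (μ_n·τ_n − τ_data·x̄)/τ₀ = (-15.8786·0.725077 − 0.683060·-16.8) / 0.042017 = -0.037800/0.042017 ≈ -0.9.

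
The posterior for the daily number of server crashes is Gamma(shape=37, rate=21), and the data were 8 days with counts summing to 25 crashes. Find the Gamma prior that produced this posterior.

Gamma(shape=12, rate=13)

A Gamma(α, β) prior (rate parametrization) on a Poisson rate with n observations summing to S gives posterior Gamma(α+S, β+n).
So α = 37 − 25 = 12 and β = 21 − 8 = 13.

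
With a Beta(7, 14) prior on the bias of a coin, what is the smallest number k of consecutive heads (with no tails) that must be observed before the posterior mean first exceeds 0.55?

After k heads and 0 tails the posterior is Beta(7+k, 14), with mean (7+k)/(7+14+k).
Set (7+k)/(21+k) > 0.55 and solve: k > (0.55·21 − 7)/(1 − 0.55) = 10.111.
The smallest integer exceeding 10.111 is 11.

k = 11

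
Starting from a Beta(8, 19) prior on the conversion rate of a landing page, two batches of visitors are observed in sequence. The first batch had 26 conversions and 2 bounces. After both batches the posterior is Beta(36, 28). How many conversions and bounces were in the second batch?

2 conversions and 7 bounces

Because Beta–binomial updating is additive in the counts, the combined data contributed (α_post−α_prior, β_post−β_prior) successes and failures.
Total across both batches: 36−8=28 conversions, 28−19=9 bounces.
Subtract the first batch: 28−26=2 conversions and 9−2=7 bounces.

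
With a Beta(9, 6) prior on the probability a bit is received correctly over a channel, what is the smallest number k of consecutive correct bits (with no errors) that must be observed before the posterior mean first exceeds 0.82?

k = 19

After k correct bits and 0 errors the posterior is Beta(9+k, 6), with mean (9+k)/(9+6+k).
Set (9+k)/(15+k) > 0.82 and solve: k > (0.82·15 − 9)/(1 − 0.82) = 18.333.
The smallest integer exceeding 18.333 is 19, and checking k=19: (28)/(34) = 0.8235 > 0.82.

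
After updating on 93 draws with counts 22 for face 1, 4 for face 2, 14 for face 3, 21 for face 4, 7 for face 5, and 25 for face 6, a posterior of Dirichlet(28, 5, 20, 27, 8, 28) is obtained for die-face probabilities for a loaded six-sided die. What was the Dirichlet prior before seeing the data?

For a Dirichlet(α) prior with multinomial counts c, the posterior is Dirichlet(α + c) componentwise.
Subtract each count from the matching posterior parameter: 28−22=6, 5−4=1, 20−14=6, 27−21=6, 8−7=1, 28−25=3.

Dirichlet(6, 1, 6, 6, 1, 3)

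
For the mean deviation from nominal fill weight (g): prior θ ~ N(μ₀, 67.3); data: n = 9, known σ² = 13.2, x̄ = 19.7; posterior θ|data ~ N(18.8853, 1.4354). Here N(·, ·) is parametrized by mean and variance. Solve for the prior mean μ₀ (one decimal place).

μ₀ = -18.5

The posterior mean is a precision-weighted average: μ_n = (τ₀μ₀ + τ_data·x̄)/(τ₀+τ_data), with τ₀=1/σ₀² and τ_data=n/σ².
Here τ₀ = 1/67.3 = 0.014859 and τ_data = 9/13.2 = 0.681818, so τ_n = 0.696677.
Rearranging for μ₀: μ₀ = (μ_n·τ_n − τ_data·x̄)/τ₀ = (18.8853·0.696677 − 0.681818·19.7) / 0.014859 = -0.274860/0.014859 ≈ -18.5.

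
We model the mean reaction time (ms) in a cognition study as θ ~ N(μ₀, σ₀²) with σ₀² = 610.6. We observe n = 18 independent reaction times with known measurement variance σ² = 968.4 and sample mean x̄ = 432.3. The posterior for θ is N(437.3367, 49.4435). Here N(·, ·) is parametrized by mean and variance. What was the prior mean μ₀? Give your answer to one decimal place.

μ₀ = 494.5

With known observation variance, the Normal–Normal posterior has precision τ_n = τ₀ + n/σ² and mean μ_n = (τ₀μ₀ + (n/σ²)x̄)/τ_n.
Here τ₀ = 1/610.6 = 0.001638 and τ_data = 18/968.4 = 0.018587, so τ_n = 0.020225.
Rearranging for μ₀: μ₀ = (μ_n·τ_n − τ_data·x̄)/τ₀ = (437.3367·0.020225 − 0.018587·432.3) / 0.001638 = 0.809975/0.001638 ≈ 494.5.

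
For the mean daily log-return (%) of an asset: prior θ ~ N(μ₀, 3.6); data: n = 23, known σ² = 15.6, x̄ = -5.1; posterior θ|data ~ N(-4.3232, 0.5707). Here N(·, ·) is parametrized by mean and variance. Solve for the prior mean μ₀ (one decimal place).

The posterior mean is a precision-weighted average: μ_n = (τ₀μ₀ + τ_data·x̄)/(τ₀+τ_data), with τ₀=1/σ₀² and τ_data=n/σ².
Here τ₀ = 1/3.6 = 0.277778 and τ_data = 23/15.6 = 1.474359, so τ_n = 1.752137.
Rearranging for μ₀: μ₀ = (μ_n·τ_n − τ_data·x̄)/τ₀ = (-4.3232·1.752137 − 1.474359·-5.1) / 0.277778 = -0.055608/0.277778 ≈ -0.2.

μ₀ = -0.2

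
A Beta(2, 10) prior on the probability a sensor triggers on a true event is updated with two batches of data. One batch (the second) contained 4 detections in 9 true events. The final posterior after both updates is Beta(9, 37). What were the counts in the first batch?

Because Beta–binomial updating is additive in the counts, the combined data contributed (α_post−α_prior, β_post−β_prior) successes and failures.
Total across both batches: 9−2=7 detections, 37−10=27 misses.
Subtract the second batch: 7−4=3 detections and 27−5=22 misses.

3 detections and 22 misses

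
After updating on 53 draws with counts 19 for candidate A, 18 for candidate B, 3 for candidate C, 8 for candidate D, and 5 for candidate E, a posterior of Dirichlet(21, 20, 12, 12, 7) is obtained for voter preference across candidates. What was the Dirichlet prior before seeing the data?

For a Dirichlet(α) prior with multinomial counts c, the posterior is Dirichlet(α + c) componentwise.
Subtract each count from the matching posterior parameter: 21−19=2, 20−18=2, 12−3=9, 12−8=4, 7−5=2.

Dirichlet(2, 2, 9, 4, 2)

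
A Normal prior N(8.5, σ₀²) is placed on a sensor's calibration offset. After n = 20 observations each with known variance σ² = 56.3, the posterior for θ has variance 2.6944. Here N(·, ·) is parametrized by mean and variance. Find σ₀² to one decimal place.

σ₀² = 62.9

Posterior precision equals prior precision plus data precision: 1/σ_n² = 1/σ₀² + n/σ².
So 1/σ₀² = 1/2.6944 − 20/56.3 = 0.371140 − 0.355240 = 0.015900.
Hence σ₀² = 1/0.015900 ≈ 62.9.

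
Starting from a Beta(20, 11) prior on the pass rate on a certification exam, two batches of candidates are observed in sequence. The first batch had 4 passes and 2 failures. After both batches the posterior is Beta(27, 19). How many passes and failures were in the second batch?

3 passes and 6 failures

Because Beta–binomial updating is additive in the counts, the combined data contributed (α_post−α_prior, β_post−β_prior) successes and failures.
Total across both batches: 27−20=7 passes, 19−11=8 failures.
Subtract the first batch: 7−4=3 passes and 8−2=6 failures.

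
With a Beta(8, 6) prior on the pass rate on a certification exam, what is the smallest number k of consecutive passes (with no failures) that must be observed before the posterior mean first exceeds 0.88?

After k passes and 0 failures the posterior is Beta(8+k, 6), with mean (8+k)/(8+6+k).
Set (8+k)/(14+k) > 0.88 and solve: k > (0.88·14 − 8)/(1 − 0.88) = 36.000.
The smallest integer exceeding 36.000 is 37.

k = 37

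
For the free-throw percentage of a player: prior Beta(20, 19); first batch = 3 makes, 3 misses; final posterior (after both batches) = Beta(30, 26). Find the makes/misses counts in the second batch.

Sequential conjugate updates are equivalent to a single update on the pooled data, so total successes = posterior α − prior α and total failures = posterior β − prior β.
Total across both batches: 30−20=10 makes, 26−19=7 misses.
Subtract the first batch: 10−3=7 makes and 7−3=4 misses.

7 makes and 4 misses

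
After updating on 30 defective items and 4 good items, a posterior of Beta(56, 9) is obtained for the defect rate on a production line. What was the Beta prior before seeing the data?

Beta is conjugate to the binomial likelihood: posterior = Beta(α+s, β+f).
So α = 56 − 30 = 26 and β = 9 − 4 = 5.

Beta(26, 5)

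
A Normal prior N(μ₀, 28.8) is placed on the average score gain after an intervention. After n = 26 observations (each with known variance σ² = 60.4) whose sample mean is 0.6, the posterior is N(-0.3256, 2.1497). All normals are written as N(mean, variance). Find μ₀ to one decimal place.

The posterior mean is a precision-weighted average: μ_n = (τ₀μ₀ + τ_data·x̄)/(τ₀+τ_data), with τ₀=1/σ₀² and τ_data=n/σ².
Here τ₀ = 1/28.8 = 0.034722 and τ_data = 26/60.4 = 0.430464, so τ_n = 0.465186.
Rearranging for μ₀: μ₀ = (μ_n·τ_n − τ_data·x̄)/τ₀ = (-0.3256·0.465186 − 0.430464·0.6) / 0.034722 = -0.409743/0.034722 ≈ -11.8.

μ₀ = -11.8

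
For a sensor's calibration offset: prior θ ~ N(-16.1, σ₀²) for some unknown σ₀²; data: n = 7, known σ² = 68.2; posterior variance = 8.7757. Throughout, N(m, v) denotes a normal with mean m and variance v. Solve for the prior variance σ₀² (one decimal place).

σ₀² = 88.4

For the Normal–Normal model with known σ², precisions add: τ_n = τ₀ + n/σ².
So 1/σ₀² = 1/8.7757 − 7/68.2 = 0.113951 − 0.102639 = 0.011312.
Hence σ₀² = 1/0.011312 ≈ 88.4.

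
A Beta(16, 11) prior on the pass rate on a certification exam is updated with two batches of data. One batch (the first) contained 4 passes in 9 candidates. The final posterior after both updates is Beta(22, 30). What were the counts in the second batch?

Sequential conjugate updates are equivalent to a single update on the pooled data, so total successes = posterior α − prior α and total failures = posterior β − prior β.
Total across both batches: 22−16=6 passes, 30−11=19 failures.
Subtract the first batch: 6−4=2 passes and 19−5=14 failures.

2 passes and 14 failures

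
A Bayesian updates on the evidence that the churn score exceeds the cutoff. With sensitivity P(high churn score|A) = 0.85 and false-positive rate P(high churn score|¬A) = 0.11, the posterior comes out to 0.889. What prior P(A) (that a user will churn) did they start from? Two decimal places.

In odds form, posterior odds = prior odds × likelihood ratio, so prior odds = posterior odds ÷ LR.
Posterior odds = 0.889/(1−0.889) = 8.0090. LR = 0.85/0.11 = 7.7273.
Prior odds = 8.0090/7.7273 = 1.0365, so P(A) = 1.0365/(1+1.0365) ≈ 0.51.

P(A) = 0.51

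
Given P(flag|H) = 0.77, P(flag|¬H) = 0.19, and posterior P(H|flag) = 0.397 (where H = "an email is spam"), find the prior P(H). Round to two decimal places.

Bayes' rule in odds form gives O(H|E) = O(H)·[P(E|H)/P(E|¬H)], hence O(H) = O(H|E)/LR.
Posterior odds = 0.397/(1−0.397) = 0.6584. LR = 0.77/0.19 = 4.0526.
Prior odds = 0.6584/4.0526 = 0.1625, so P(H) = 0.1625/(1+0.1625) ≈ 0.14.

P(H) = 0.14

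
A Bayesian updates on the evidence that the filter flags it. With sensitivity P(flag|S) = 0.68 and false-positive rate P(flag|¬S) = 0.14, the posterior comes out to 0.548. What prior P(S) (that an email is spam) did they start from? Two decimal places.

P(S) = 0.20

In odds form, posterior odds = prior odds × likelihood ratio, so prior odds = posterior odds ÷ LR.
Posterior odds = 0.548/(1−0.548) = 1.2124. LR = 0.68/0.14 = 4.8571.
Prior odds = 1.2124/4.8571 = 0.2496, so P(S) = 0.2496/(1+0.2496) ≈ 0.20.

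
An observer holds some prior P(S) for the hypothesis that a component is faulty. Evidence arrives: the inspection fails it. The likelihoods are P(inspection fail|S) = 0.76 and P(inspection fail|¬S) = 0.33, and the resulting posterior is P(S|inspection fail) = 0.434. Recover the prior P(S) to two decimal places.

In odds form, posterior odds = prior odds × likelihood ratio, so prior odds = posterior odds ÷ LR.
Posterior odds = 0.434/(1−0.434) = 0.7668. LR = 0.76/0.33 = 2.3030.
Prior odds = 0.7668/2.3030 = 0.3330, so P(S) = 0.3330/(1+0.3330) ≈ 0.25.

P(S) = 0.25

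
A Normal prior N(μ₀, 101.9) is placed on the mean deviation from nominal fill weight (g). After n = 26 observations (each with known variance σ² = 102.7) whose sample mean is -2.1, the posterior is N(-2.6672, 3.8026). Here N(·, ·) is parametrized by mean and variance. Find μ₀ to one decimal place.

μ₀ = -17.3

The posterior mean is a precision-weighted average: μ_n = (τ₀μ₀ + τ_data·x̄)/(τ₀+τ_data), with τ₀=1/σ₀² and τ_data=n/σ².
Here τ₀ = 1/101.9 = 0.009814 and τ_data = 26/102.7 = 0.253165, so τ_n = 0.262979.
Rearranging for μ₀: μ₀ = (μ_n·τ_n − τ_data·x̄)/τ₀ = (-2.6672·0.262979 − 0.253165·-2.1) / 0.009814 = -0.169771/0.009814 ≈ -17.3.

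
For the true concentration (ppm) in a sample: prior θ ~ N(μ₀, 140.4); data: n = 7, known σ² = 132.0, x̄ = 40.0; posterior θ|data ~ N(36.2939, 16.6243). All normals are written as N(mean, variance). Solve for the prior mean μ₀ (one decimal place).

μ₀ = 8.7

With known observation variance, the Normal–Normal posterior has precision τ_n = τ₀ + n/σ² and mean μ_n = (τ₀μ₀ + (n/σ²)x̄)/τ_n.
Here τ₀ = 1/140.4 = 0.007123 and τ_data = 7/132.0 = 0.053030, so τ_n = 0.060153.
Rearranging for μ₀: μ₀ = (μ_n·τ_n − τ_data·x̄)/τ₀ = (36.2939·0.060153 − 0.053030·40.0) / 0.007123 = 0.061987/0.007123 ≈ 8.7.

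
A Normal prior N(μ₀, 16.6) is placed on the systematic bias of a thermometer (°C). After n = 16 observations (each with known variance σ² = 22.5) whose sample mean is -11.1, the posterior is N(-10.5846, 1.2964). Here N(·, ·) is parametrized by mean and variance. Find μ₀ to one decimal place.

μ₀ = -4.5

With known observation variance, the Normal–Normal posterior has precision τ_n = τ₀ + n/σ² and mean μ_n = (τ₀μ₀ + (n/σ²)x̄)/τ_n.
Here τ₀ = 1/16.6 = 0.060241 and τ_data = 16/22.5 = 0.711111, so τ_n = 0.771352.
Rearranging for μ₀: μ₀ = (μ_n·τ_n − τ_data·x̄)/τ₀ = (-10.5846·0.771352 − 0.711111·-11.1) / 0.060241 = -0.271120/0.060241 ≈ -4.5.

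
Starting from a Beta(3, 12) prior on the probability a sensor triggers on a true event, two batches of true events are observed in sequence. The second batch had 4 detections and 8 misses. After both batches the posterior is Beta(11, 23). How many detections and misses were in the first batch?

4 detections and 3 misses

Sequential conjugate updates are equivalent to a single update on the pooled data, so total successes = posterior α − prior α and total failures = posterior β − prior β.
Total across both batches: 11−3=8 detections, 23−12=11 misses.
Subtract the second batch: 8−4=4 detections and 11−8=3 misses.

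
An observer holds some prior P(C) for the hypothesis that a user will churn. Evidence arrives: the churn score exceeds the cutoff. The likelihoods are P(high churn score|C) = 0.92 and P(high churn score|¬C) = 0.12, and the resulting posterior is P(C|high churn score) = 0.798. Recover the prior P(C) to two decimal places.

P(C) = 0.34

Bayes' rule in odds form gives O(C|E) = O(C)·[P(E|C)/P(E|¬C)], hence O(C) = O(C|E)/LR.
Posterior odds = 0.798/(1−0.798) = 3.9505. LR = 0.92/0.12 = 7.6667.
Prior odds = 3.9505/7.6667 = 0.5153, so P(C) = 0.5153/(1+0.5153) ≈ 0.34.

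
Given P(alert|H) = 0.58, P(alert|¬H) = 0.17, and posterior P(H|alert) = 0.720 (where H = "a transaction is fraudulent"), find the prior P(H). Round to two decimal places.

P(H) = 0.43

In odds form, posterior odds = prior odds × likelihood ratio, so prior odds = posterior odds ÷ LR.
Posterior odds = 0.720/(1−0.720) = 2.5714. LR = 0.58/0.17 = 3.4118.
Prior odds = 2.5714/3.4118 = 0.7537, so P(H) = 0.7537/(1+0.7537) ≈ 0.43.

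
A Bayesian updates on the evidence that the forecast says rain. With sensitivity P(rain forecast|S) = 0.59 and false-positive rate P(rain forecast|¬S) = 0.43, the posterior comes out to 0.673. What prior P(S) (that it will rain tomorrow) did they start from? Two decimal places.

P(S) = 0.60

In odds form, posterior odds = prior odds × likelihood ratio, so prior odds = posterior odds ÷ LR.
Posterior odds = 0.673/(1−0.673) = 2.0581. LR = 0.59/0.43 = 1.3721.
Prior odds = 2.0581/1.3721 = 1.5000, so P(S) = 1.5000/(1+1.5000) ≈ 0.60.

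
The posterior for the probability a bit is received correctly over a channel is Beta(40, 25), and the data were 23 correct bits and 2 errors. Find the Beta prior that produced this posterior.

Beta(17, 23)

Beta is conjugate to the binomial likelihood: posterior = Beta(α+s, β+f).
Subtract the data counts: 40−23=17, 25−2=23.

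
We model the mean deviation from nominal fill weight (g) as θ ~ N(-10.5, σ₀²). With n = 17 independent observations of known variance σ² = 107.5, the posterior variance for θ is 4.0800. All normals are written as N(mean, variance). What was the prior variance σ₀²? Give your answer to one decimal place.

Posterior precision equals prior precision plus data precision: 1/σ_n² = 1/σ₀² + n/σ².
So 1/σ₀² = 1/4.0800 − 17/107.5 = 0.245098 − 0.158140 = 0.086958.
Hence σ₀² = 1/0.086958 ≈ 11.5.

σ₀² = 11.5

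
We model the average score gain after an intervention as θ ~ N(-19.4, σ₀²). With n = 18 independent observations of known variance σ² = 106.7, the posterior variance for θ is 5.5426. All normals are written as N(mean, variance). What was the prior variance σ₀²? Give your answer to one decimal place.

σ₀² = 85.3

Posterior precision equals prior precision plus data precision: 1/σ_n² = 1/σ₀² + n/σ².
So 1/σ₀² = 1/5.5426 − 18/106.7 = 0.180421 − 0.168697 = 0.011724.
Hence σ₀² = 1/0.011724 ≈ 85.3.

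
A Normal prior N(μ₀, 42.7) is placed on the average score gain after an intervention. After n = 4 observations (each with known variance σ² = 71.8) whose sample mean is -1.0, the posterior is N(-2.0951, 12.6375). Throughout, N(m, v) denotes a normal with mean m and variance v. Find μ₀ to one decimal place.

The posterior mean is a precision-weighted average: μ_n = (τ₀μ₀ + τ_data·x̄)/(τ₀+τ_data), with τ₀=1/σ₀² and τ_data=n/σ².
Here τ₀ = 1/42.7 = 0.023419 and τ_data = 4/71.8 = 0.055710, so τ_n = 0.079129.
Rearranging for μ₀: μ₀ = (μ_n·τ_n − τ_data·x̄)/τ₀ = (-2.0951·0.079129 − 0.055710·-1.0) / 0.023419 = -0.110073/0.023419 ≈ -4.7.

μ₀ = -4.7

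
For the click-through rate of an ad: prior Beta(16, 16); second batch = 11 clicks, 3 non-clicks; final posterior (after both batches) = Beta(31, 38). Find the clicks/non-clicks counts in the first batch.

Because Beta–binomial updating is additive in the counts, the combined data contributed (α_post−α_prior, β_post−β_prior) successes and failures.
Total across both batches: 31−16=15 clicks, 38−16=22 non-clicks.
Subtract the second batch: 15−11=4 clicks and 22−3=19 non-clicks.

4 clicks and 19 non-clicks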